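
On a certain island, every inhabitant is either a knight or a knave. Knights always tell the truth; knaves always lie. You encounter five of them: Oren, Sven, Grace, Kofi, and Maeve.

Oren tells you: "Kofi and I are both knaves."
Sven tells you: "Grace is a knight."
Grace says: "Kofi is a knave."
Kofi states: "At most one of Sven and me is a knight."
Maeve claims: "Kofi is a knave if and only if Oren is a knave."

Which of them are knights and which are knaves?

Oren: knave, Sven: knave, Grace: knave, Kofi: knight, Maeve: knave

Consider Oren. Suppose Oren is a knight.
Then Oren's own statement would have to be true, but it can't be — contradiction.
So Oren is a knave.
Consider Sven. Suppose Sven is a knight.
Then whichever role Kofi has, Kofi's statement has the wrong truth value — contradiction.
So Sven is a knave.
With that fixed, Kofi's statement is true, so Kofi is a knight.
With that fixed, Maeve's statement is false, so Maeve is a knave.
With that fixed, Grace's statement is false, so Grace is a knave.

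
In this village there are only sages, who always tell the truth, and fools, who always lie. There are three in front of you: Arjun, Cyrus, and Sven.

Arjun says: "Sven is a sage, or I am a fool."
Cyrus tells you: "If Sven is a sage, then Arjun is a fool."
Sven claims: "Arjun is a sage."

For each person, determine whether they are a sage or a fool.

Consider Arjun. Suppose Arjun is a fool.
Then Arjun's own statement would have to be false, but it can't be — contradiction.
So Arjun is a sage.
With that fixed, Sven's statement is true, so Sven is a sage.
With that fixed, Cyrus's statement is false, so Cyrus is a fool.

Arjun: sage, Cyrus: fool, Sven: sage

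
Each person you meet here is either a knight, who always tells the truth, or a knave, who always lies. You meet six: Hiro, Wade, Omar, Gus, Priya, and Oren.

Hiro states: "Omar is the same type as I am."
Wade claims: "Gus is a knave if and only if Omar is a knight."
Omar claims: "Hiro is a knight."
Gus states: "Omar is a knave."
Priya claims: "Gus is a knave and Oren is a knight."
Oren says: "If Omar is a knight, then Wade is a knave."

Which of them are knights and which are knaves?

Consider Hiro. Suppose Hiro is a knave.
Then no assignment of the remaining roles makes every statement match its speaker's type — contradiction.
So Hiro is a knight.
With that fixed, Omar's statement is true, so Omar is a knight.
With that fixed, Gus's statement is false, so Gus is a knave.
With that fixed, Wade's statement is true, so Wade is a knight.
With that fixed, Oren's statement is false, so Oren is a knave.
With that fixed, Priya's statement is false, so Priya is a knave.

Hiro: knight, Wade: knight, Omar: knight, Gus: knave, Priya: knave, Oren: knave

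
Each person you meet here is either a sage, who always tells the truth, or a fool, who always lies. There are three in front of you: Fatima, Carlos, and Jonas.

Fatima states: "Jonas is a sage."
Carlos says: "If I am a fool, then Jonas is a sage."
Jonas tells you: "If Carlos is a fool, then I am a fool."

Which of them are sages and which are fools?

Fatima: sage, Carlos: sage, Jonas: sage

Consider Fatima. Suppose Fatima is a fool.
Then no assignment of the remaining roles makes every statement match its speaker's type — contradiction.
So Fatima is a sage.
Consider Carlos. Suppose Carlos is a fool.
Then whichever role Jonas has, Jonas's statement has the wrong truth value — contradiction.
So Carlos is a sage.
With that fixed, Jonas's statement is true, so Jonas is a sage.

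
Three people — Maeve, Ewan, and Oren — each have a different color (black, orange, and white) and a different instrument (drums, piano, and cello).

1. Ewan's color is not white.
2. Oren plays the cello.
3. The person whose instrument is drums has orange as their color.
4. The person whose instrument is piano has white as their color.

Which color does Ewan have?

orange

Clue 1 rules out white for Ewan's color.
With clues 1–4, black is impossible for Ewan's color.
That leaves orange.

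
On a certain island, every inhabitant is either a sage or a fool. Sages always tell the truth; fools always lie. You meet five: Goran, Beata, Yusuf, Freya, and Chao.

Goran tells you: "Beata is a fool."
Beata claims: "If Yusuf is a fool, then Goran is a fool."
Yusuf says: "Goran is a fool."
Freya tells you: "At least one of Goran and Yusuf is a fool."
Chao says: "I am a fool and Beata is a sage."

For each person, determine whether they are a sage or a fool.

Goran: sage, Beata: fool, Yusuf: fool, Freya: sage, Chao: fool

Consider Goran. Suppose Goran is a fool.
Then no assignment of the remaining roles makes every statement match its speaker's type — contradiction.
So Goran is a sage.
With that fixed, Yusuf's statement is false, so Yusuf is a fool.
With that fixed, Freya's statement is true, so Freya is a sage.
With that fixed, Beata's statement is false, so Beata is a fool.
With that fixed, Chao's statement is false, so Chao is a fool.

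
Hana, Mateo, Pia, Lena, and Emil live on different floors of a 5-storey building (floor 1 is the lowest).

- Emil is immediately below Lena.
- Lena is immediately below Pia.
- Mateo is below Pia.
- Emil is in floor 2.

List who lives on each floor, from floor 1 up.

Mateo, Emil, Lena, Pia, Hana

From clue 1: Lena is in {2,3,4,5}.
From clues 1–2: Pia is in {3,4,5}.
From clues 1–3: Mateo is in {1,2}.
From clues 1–4: Mateo → floor 1, Emil → floor 2, Lena → floor 3, Pia → floor 4, Hana → floor 5.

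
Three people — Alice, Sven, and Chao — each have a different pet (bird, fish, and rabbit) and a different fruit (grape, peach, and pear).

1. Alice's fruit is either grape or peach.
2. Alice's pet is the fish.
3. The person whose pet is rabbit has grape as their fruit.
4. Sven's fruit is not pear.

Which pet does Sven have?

With clues 1–2, fish is impossible for Sven's pet.
With clues 1–4, bird is impossible for Sven's pet.
That leaves rabbit.

rabbit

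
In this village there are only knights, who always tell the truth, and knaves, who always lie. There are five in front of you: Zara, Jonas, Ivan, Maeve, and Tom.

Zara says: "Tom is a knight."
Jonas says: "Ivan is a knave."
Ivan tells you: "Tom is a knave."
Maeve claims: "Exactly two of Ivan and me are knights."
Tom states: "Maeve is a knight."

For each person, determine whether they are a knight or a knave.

Consider Zara. Suppose Zara is a knight.
Then no assignment of the remaining roles makes every statement match its speaker's type — contradiction.
So Zara is a knave.
Consider Jonas. Suppose Jonas is a knight.
Then no assignment of the remaining roles makes every statement match its speaker's type — contradiction.
So Jonas is a knave.
Consider Ivan. Suppose Ivan is a knave.
Then Jonas's statement comes out true, contradicting Jonas being a knave.
So Ivan is a knight.
Consider Maeve. Suppose Maeve is a knight.
Then no assignment of the remaining roles makes every statement match its speaker's type — contradiction.
So Maeve is a knave.
With that fixed, Tom's statement is false, so Tom is a knave.

Zara: knave, Jonas: knave, Ivan: knight, Maeve: knave, Tom: knave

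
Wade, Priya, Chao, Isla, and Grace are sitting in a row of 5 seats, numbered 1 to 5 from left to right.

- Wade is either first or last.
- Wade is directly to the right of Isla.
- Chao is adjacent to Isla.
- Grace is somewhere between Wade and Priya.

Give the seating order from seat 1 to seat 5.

Priya, Grace, Chao, Isla, Wade

From clue 1: Wade is in {1,5}.
From clues 1–2: Isla → seat 4, Wade → seat 5.
From clues 1–3: Chao → seat 3.
From clues 1–4: Priya → seat 1, Grace → seat 2.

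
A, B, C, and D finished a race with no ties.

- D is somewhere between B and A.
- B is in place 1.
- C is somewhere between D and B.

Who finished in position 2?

With clues 1–2, A and B are ruled out for place 2.
With clues 1–3, D is ruled out for place 2.
So place 2 is C.

C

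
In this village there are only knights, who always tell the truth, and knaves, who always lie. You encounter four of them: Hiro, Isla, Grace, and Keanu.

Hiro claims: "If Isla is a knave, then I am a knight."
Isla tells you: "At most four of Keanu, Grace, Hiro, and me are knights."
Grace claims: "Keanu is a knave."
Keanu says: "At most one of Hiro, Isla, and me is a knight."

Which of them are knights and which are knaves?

Hiro: knight, Isla: knight, Grace: knight, Keanu: knave

Regardless of anyone's role, Isla's statement is true, so Isla is a knight.
With that fixed, Hiro's statement is true, so Hiro is a knight.
With that fixed, Keanu's statement is false, so Keanu is a knave.
With that fixed, Grace's statement is true, so Grace is a knight.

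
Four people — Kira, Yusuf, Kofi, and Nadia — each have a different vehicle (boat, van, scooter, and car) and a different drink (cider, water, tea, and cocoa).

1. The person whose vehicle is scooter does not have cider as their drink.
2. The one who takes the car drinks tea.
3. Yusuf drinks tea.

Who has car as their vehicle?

With clues 1–3, Kira, Kofi, and Nadia are impossible for the one with vehicle car.
That leaves Yusuf.

Yusuf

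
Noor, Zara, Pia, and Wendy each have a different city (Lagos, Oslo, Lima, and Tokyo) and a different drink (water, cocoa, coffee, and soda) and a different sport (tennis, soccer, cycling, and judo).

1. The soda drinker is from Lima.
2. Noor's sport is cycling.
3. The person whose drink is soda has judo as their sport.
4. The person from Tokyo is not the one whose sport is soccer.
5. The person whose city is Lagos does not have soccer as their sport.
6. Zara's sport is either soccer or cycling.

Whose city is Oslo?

Zara

With clues 1–5, Noor is impossible for the one with city Oslo.
With clues 1–6, Pia and Wendy are impossible for the one with city Oslo.
That leaves Zara.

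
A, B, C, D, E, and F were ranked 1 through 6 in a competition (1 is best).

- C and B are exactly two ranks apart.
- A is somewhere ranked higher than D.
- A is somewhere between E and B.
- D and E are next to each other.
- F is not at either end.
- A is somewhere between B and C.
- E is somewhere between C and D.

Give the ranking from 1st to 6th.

From clues 1–2: A is in {1,2,3,4,5}.
From clues 1–3: A is in {2,3,4}.
From clues 1–5: A is in {2,4}.
From clues 1–6: B → rank 1, A → rank 2, C → rank 3, F → rank 4.
From clues 1–7: E → rank 5, D → rank 6.

B, A, C, F, E, D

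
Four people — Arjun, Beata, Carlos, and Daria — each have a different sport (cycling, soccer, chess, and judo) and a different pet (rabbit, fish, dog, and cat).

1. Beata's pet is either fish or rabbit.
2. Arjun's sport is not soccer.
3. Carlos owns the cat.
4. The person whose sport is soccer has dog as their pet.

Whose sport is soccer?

With clues 1–2, Arjun is impossible for the one with sport soccer.
With clues 1–4, Beata and Carlos are impossible for the one with sport soccer.
That leaves Daria.

Daria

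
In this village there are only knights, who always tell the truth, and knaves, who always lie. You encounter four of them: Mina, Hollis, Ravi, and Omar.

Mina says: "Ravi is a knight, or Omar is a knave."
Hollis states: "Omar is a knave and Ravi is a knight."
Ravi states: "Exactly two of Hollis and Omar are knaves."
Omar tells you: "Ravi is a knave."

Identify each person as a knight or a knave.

Mina: knave, Hollis: knave, Ravi: knave, Omar: knight

Consider Mina. Suppose Mina is a knight.
Then no assignment of the remaining roles makes every statement match its speaker's type — contradiction.
So Mina is a knave.
Consider Hollis. Suppose Hollis is a knight.
Then no assignment of the remaining roles makes every statement match its speaker's type — contradiction.
So Hollis is a knave.
Consider Ravi. Suppose Ravi is a knight.
Then Mina's statement comes out true, contradicting Mina being a knave.
So Ravi is a knave.
With that fixed, Omar's statement is true, so Omar is a knight.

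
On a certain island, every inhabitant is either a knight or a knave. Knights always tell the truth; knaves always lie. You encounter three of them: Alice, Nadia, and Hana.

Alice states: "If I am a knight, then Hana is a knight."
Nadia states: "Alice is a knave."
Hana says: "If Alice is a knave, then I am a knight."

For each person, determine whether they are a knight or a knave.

Consider Alice. Suppose Alice is a knave.
Then Alice's own statement would have to be false, but it can't be — contradiction.
So Alice is a knight.
With that fixed, Nadia's statement is false, so Nadia is a knave.
With that fixed, Hana's statement is true, so Hana is a knight.

Alice: knight, Nadia: knave, Hana: knight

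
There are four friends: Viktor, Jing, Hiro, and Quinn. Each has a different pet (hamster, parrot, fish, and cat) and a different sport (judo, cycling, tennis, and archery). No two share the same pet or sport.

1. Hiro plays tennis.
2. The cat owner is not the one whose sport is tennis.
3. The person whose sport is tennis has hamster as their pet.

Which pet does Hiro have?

hamster

With clues 1–2, cat is impossible for Hiro's pet.
With clues 1–3, fish and parrot are impossible for Hiro's pet.
That leaves hamster.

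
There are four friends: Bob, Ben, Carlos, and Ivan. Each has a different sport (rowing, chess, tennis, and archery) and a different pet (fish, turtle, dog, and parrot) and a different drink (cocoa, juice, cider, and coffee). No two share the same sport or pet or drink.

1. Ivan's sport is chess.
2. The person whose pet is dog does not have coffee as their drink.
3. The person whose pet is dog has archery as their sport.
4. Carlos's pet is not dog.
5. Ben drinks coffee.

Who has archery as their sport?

Bob

Clue 1 rules out Ivan for the one with sport archery.
With clues 1–4, Carlos is impossible for the one with sport archery.
With clues 1–5, Ben is impossible for the one with sport archery.
That leaves Bob.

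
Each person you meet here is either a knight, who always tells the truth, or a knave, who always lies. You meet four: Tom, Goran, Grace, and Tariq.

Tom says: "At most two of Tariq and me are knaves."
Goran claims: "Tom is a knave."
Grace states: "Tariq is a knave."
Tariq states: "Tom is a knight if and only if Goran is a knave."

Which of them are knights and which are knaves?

Tom: knight, Goran: knave, Grace: knave, Tariq: knight

Regardless of anyone's role, Tom's statement is true, so Tom is a knight.
With that fixed, Goran's statement is false, so Goran is a knave.
With that fixed, Tariq's statement is true, so Tariq is a knight.
With that fixed, Grace's statement is false, so Grace is a knave.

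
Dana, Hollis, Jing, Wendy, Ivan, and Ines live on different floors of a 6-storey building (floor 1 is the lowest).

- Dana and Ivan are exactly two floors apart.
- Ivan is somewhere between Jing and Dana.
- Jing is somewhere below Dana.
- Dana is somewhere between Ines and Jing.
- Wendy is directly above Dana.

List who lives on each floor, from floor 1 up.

Jing, Ivan, Hollis, Dana, Wendy, Ines

From clues 1–2: Ivan is in {2,3,4,5}.
From clues 1–3: Dana is in {4,5,6}.
From clues 1–4: Dana is in {4,5}.
From clues 1–5: Jing → floor 1, Ivan → floor 2, Hollis → floor 3, Dana → floor 4, Wendy → floor 5, Ines → floor 6.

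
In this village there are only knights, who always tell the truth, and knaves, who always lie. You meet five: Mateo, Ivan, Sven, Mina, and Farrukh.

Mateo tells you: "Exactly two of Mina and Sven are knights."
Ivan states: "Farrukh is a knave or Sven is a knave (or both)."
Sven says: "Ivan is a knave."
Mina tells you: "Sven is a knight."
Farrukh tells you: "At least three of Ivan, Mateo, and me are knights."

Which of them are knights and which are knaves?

Consider Mateo. Suppose Mateo is a knight.
Then no assignment of the remaining roles makes every statement match its speaker's type — contradiction.
So Mateo is a knave.
With that fixed, Farrukh's statement is false, so Farrukh is a knave.
With that fixed, Ivan's statement is true, so Ivan is a knight.
With that fixed, Sven's statement is false, so Sven is a knave.
With that fixed, Mina's statement is false, so Mina is a knave.

Mateo: knave, Ivan: knight, Sven: knave, Mina: knave, Farrukh: knave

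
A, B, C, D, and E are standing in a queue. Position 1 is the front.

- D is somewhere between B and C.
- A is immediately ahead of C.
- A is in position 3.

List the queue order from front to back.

From clue 1: D is in {2,3,4}.
From clues 1–3: B → position 1, D → position 2, A → position 3, C → position 4, E → position 5.

B, D, A, C, E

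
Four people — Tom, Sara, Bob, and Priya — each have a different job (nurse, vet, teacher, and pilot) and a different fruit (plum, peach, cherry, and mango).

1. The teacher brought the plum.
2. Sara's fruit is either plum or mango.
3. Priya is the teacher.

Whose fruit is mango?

Sara

With clues 1–3, Bob, Priya, and Tom are impossible for the one with fruit mango.
That leaves Sara.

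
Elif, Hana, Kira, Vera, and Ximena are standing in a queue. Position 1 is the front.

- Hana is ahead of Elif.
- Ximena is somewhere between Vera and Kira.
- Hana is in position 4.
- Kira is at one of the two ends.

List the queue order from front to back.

Kira, Ximena, Vera, Hana, Elif

From clue 1: Elif is in {2,3,4,5}.
From clues 1–2: Ximena is in {2,3,4}.
From clues 1–3: Ximena → position 2, Hana → position 4, Elif → position 5.
From clues 1–4: Kira → position 1, Vera → position 3.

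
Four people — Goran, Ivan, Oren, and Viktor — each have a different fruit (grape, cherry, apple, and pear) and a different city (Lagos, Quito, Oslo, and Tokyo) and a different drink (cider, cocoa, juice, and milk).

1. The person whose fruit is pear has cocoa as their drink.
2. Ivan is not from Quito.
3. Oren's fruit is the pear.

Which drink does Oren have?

cocoa

With clues 1–3, cider, juice, and milk are impossible for Oren's drink.
That leaves cocoa.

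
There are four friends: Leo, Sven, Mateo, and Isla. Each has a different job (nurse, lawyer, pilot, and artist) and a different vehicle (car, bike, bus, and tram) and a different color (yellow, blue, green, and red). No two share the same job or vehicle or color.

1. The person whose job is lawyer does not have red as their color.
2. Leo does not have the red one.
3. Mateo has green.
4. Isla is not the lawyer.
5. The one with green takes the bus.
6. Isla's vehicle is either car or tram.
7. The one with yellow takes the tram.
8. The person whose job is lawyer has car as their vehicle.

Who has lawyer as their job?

Leo

With clues 1–4, Isla is impossible for the one with job lawyer.
With clues 1–8, Mateo and Sven are impossible for the one with job lawyer.
That leaves Leo.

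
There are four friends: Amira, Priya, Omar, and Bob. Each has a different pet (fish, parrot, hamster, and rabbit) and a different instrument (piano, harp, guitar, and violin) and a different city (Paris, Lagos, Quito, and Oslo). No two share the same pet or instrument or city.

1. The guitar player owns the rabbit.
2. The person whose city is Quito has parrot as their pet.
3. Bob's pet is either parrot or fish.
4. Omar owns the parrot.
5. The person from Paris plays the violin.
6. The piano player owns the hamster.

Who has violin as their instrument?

Bob

With clues 1–5, Omar is impossible for the one with instrument violin.
With clues 1–6, Amira and Priya are impossible for the one with instrument violin.
That leaves Bob.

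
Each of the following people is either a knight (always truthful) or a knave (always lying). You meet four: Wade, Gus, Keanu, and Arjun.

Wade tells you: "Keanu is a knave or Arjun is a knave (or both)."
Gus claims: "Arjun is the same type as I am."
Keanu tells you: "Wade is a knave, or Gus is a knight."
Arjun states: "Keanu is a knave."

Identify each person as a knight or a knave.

Wade: knight, Gus: knave, Keanu: knave, Arjun: knight

Consider Wade. Suppose Wade is a knave.
Then no assignment of the remaining roles makes every statement match its speaker's type — contradiction.
So Wade is a knight.
Consider Gus. Suppose Gus is a knight.
Then no assignment of the remaining roles makes every statement match its speaker's type — contradiction.
So Gus is a knave.
With that fixed, Keanu's statement is false, so Keanu is a knave.
With that fixed, Arjun's statement is true, so Arjun is a knight.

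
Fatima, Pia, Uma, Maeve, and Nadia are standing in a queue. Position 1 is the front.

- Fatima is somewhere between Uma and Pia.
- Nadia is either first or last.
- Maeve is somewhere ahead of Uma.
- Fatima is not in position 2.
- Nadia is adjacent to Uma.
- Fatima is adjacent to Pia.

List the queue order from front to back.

From clue 1: Fatima is in {2,3,4}.
From clues 1–2: Nadia is in {1,5}.
From clues 1–4: Fatima is in {3,4}.
From clues 1–5: Fatima → position 3, Uma → position 4, Nadia → position 5.
From clues 1–6: Maeve → position 1, Pia → position 2.

Maeve, Pia, Fatima, Uma, Nadia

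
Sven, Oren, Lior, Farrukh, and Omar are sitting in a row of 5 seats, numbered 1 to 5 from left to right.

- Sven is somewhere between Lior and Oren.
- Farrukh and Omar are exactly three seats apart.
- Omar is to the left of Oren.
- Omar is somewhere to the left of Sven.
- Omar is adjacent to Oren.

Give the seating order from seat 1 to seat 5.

Omar, Oren, Sven, Farrukh, Lior

From clue 1: Sven is in {2,3,4}.
From clues 1–2: Sven → seat 3.
From clues 1–3: Oren is in {2,4,5}.
From clues 1–4: Farrukh is in {4,5}.
From clues 1–5: Omar → seat 1, Oren → seat 2, Farrukh → seat 4, Lior → seat 5.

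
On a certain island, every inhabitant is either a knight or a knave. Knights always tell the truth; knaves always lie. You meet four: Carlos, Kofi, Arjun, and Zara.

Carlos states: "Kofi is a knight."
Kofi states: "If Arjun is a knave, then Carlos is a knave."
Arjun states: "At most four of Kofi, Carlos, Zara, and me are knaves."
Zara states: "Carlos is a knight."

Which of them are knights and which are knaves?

Regardless of anyone's role, Arjun's statement is true, so Arjun is a knight.
With that fixed, Kofi's statement is true, so Kofi is a knight.
With that fixed, Carlos's statement is true, so Carlos is a knight.
With that fixed, Zara's statement is true, so Zara is a knight.

Carlos: knight, Kofi: knight, Arjun: knight, Zara: knight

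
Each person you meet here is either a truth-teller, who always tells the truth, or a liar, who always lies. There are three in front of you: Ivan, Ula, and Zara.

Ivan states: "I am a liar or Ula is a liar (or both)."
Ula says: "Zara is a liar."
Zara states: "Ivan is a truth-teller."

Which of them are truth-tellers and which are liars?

Ivan: truth-teller, Ula: liar, Zara: truth-teller

Consider Ivan. Suppose Ivan is a liar.
Then Ivan's own statement would have to be false, but it can't be — contradiction.
So Ivan is a truth-teller.
With that fixed, Zara's statement is true, so Zara is a truth-teller.
With that fixed, Ula's statement is false, so Ula is a liar.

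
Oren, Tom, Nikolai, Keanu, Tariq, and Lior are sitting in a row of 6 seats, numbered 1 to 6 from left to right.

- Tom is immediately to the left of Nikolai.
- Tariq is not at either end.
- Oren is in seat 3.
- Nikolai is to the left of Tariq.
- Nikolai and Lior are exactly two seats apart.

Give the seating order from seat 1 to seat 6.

Tom, Nikolai, Oren, Lior, Tariq, Keanu

From clue 1: Tom is in {1,2,3,4,5}.
From clues 1–2: Tariq is in {2,3,4,5}.
From clues 1–3: Oren → seat 3.
From clues 1–4: Tom → seat 1, Nikolai → seat 2.
From clues 1–5: Lior → seat 4, Tariq → seat 5, Keanu → seat 6.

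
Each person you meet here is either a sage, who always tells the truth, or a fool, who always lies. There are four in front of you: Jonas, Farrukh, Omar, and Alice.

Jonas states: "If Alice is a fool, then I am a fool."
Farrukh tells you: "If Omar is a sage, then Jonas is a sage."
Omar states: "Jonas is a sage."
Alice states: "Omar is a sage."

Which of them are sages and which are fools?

Consider Jonas. Suppose Jonas is a fool.
Then Jonas's own statement would have to be false, but it can't be — contradiction.
So Jonas is a sage.
With that fixed, Farrukh's statement is true, so Farrukh is a sage.
With that fixed, Omar's statement is true, so Omar is a sage.
With that fixed, Alice's statement is true, so Alice is a sage.

Jonas: sage, Farrukh: sage, Omar: sage, Alice: sage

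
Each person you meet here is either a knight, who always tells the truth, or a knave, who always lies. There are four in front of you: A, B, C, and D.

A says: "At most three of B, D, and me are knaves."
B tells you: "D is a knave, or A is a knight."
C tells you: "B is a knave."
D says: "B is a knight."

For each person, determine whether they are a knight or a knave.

Regardless of anyone's role, A's statement is true, so A is a knight.
With that fixed, B's statement is true, so B is a knight.
With that fixed, C's statement is false, so C is a knave.
With that fixed, D's statement is true, so D is a knight.

A: knight, B: knight, C: knave, D: knight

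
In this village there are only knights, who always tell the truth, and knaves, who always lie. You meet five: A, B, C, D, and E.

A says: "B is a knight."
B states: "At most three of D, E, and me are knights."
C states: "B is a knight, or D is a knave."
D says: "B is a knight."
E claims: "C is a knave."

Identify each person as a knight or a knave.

A: knight, B: knight, C: knight, D: knight, E: knave

Regardless of anyone's role, B's statement is true, so B is a knight.
With that fixed, C's statement is true, so C is a knight.
With that fixed, D's statement is true, so D is a knight.
With that fixed, E's statement is false, so E is a knave.
With that fixed, A's statement is true, so A is a knight.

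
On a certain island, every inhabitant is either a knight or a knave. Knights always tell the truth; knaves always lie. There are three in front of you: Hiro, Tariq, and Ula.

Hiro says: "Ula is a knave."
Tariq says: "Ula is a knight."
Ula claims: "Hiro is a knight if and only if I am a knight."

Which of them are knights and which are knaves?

Consider Hiro. Suppose Hiro is a knave.
Then whichever role Ula has, Ula's statement has the wrong truth value — contradiction.
So Hiro is a knight.
Consider Tariq. Suppose Tariq is a knight.
Then no assignment of the remaining roles makes every statement match its speaker's type — contradiction.
So Tariq is a knave.
Consider Ula. Suppose Ula is a knight.
Then Hiro's statement comes out false, contradicting Hiro being a knight.
So Ula is a knave.

Hiro: knight, Tariq: knave, Ula: knave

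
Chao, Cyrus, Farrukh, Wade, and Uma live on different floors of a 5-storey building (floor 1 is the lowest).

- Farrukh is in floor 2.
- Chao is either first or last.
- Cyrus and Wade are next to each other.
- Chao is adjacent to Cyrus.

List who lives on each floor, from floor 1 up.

From clue 1: Farrukh → floor 2.
From clues 1–2: Chao is in {1,5}.
From clues 1–4: Uma → floor 1, Wade → floor 3, Cyrus → floor 4, Chao → floor 5.

Uma, Farrukh, Wade, Cyrus, Chao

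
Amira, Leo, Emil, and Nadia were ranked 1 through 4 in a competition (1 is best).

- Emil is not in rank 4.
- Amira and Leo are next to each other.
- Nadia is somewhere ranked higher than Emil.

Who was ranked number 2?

Emil

With clues 1–3, Amira, Leo, and Nadia are ruled out for rank 2.
So rank 2 is Emil.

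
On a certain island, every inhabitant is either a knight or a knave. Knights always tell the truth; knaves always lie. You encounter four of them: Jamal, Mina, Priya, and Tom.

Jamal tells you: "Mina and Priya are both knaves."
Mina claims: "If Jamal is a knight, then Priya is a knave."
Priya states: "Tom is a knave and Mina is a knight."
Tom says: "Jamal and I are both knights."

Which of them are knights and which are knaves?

Consider Jamal. Suppose Jamal is a knight.
Then no assignment of the remaining roles makes every statement match its speaker's type — contradiction.
So Jamal is a knave.
With that fixed, Mina's statement is true, so Mina is a knight.
With that fixed, Tom's statement is false, so Tom is a knave.
With that fixed, Priya's statement is true, so Priya is a knight.

Jamal: knave, Mina: knight, Priya: knight, Tom: knave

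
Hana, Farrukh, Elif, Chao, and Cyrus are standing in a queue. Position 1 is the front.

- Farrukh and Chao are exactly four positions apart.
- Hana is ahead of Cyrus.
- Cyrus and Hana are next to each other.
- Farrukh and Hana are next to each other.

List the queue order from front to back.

From clue 1: Farrukh is in {1,5}.
From clues 1–2: Hana is in {2,3}.
From clues 1–4: Farrukh → position 1, Hana → position 2, Cyrus → position 3, Elif → position 4, Chao → position 5.

Farrukh, Hana, Cyrus, Elif, Chao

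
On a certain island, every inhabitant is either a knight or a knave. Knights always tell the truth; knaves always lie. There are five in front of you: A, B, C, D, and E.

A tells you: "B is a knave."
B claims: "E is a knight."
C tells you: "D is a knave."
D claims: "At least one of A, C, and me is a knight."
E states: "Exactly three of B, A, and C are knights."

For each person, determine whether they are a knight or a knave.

Consider A. Suppose A is a knave.
Then no assignment of the remaining roles makes every statement match its speaker's type — contradiction.
So A is a knight.
With that fixed, D's statement is true, so D is a knight.
With that fixed, C's statement is false, so C is a knave.
With that fixed, E's statement is false, so E is a knave.
With that fixed, B's statement is false, so B is a knave.

A: knight, B: knave, C: knave, D: knight, E: knave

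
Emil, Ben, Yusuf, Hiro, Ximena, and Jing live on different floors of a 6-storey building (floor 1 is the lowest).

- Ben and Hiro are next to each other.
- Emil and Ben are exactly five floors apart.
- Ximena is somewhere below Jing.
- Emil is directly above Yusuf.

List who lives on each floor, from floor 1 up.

Ben, Hiro, Ximena, Jing, Yusuf, Emil

From clues 1–2: Emil is in {1,6}.
From clues 1–4: Ben → floor 1, Hiro → floor 2, Ximena → floor 3, Jing → floor 4, Yusuf → floor 5, Emil → floor 6.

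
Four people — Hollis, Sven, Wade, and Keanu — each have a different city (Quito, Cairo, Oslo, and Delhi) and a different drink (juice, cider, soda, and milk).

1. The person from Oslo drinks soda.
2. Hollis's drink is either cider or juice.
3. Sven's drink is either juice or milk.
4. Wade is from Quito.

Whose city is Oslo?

Keanu

With clues 1–2, Hollis is impossible for the one with city Oslo.
With clues 1–3, Sven is impossible for the one with city Oslo.
With clues 1–4, Wade is impossible for the one with city Oslo.
That leaves Keanu.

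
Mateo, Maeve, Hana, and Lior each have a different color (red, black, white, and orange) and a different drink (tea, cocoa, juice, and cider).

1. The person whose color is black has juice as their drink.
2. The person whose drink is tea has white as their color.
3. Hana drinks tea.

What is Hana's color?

With clues 1–3, black, orange, and red are impossible for Hana's color.
That leaves white.

white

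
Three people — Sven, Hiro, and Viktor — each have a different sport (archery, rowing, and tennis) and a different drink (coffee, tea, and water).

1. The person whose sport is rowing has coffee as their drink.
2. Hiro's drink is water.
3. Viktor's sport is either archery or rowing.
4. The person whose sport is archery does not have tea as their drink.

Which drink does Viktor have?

With clues 1–2, water is impossible for Viktor's drink.
With clues 1–4, tea is impossible for Viktor's drink.
That leaves coffee.

coffee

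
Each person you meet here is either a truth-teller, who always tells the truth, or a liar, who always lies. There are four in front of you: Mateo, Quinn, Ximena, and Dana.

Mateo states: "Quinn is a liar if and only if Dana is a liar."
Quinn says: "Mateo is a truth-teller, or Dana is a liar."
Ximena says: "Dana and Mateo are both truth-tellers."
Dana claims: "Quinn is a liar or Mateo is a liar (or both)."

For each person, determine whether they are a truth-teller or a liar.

Consider Mateo. Suppose Mateo is a truth-teller.
Then no assignment of the remaining roles makes every statement match its speaker's type — contradiction.
So Mateo is a liar.
With that fixed, Ximena's statement is false, so Ximena is a liar.
With that fixed, Dana's statement is true, so Dana is a truth-teller.
With that fixed, Quinn's statement is false, so Quinn is a liar.

Mateo: liar, Quinn: liar, Ximena: liar, Dana: truth-teller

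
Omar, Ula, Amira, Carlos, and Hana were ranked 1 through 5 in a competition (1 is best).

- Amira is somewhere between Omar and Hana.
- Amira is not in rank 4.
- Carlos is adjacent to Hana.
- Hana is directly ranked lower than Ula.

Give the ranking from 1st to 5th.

From clue 1: Amira is in {2,3,4}.
From clues 1–2: Amira is in {2,3}.
From clues 1–4: Omar → rank 1, Amira → rank 2, Ula → rank 3, Hana → rank 4, Carlos → rank 5.

Omar, Amira, Ula, Hana, Carlos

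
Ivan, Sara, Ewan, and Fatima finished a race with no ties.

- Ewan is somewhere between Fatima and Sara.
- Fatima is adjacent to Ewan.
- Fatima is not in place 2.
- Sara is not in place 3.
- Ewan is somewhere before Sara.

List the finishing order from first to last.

From clue 1: Ewan is in {2,3}.
From clues 1–5: Fatima → place 1, Ewan → place 2, Ivan → place 3, Sara → place 4.

Fatima, Ewan, Ivan, Sara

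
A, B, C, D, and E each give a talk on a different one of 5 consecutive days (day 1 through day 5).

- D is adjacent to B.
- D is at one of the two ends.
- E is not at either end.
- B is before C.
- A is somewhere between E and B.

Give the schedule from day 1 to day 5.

From clues 1–2: B is in {2,4}.
From clues 1–4: D → day 1, B → day 2.
From clues 1–5: A → day 3, E → day 4, C → day 5.

D, B, A, E, C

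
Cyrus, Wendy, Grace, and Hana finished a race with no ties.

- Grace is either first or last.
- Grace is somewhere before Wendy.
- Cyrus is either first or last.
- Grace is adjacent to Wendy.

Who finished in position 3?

Hana

With clue 1, Grace is ruled out for place 3.
With clues 1–3, Cyrus is ruled out for place 3.
With clues 1–4, Wendy is ruled out for place 3.
So place 3 is Hana.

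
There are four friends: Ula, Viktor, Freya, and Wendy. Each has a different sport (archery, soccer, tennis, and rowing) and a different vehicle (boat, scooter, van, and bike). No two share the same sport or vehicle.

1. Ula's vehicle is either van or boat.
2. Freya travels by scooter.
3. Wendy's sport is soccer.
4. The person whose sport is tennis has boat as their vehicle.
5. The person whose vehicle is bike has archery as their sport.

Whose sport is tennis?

Ula

With clues 1–3, Wendy is impossible for the one with sport tennis.
With clues 1–4, Freya is impossible for the one with sport tennis.
With clues 1–5, Viktor is impossible for the one with sport tennis.
That leaves Ula.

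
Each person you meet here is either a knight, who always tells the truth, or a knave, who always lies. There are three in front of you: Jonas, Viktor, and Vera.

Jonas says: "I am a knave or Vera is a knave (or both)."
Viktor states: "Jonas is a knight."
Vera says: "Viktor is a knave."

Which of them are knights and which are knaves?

Consider Jonas. Suppose Jonas is a knave.
Then Jonas's own statement would have to be false, but it can't be — contradiction.
So Jonas is a knight.
With that fixed, Viktor's statement is true, so Viktor is a knight.
With that fixed, Vera's statement is false, so Vera is a knave.

Jonas: knight, Viktor: knight, Vera: knave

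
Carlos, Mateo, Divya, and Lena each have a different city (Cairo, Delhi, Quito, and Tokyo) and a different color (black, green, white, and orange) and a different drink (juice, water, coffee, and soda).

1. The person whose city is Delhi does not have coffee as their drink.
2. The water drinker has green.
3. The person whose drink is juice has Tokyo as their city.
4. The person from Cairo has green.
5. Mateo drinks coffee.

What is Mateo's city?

With clues 1–5, Cairo, Delhi, and Tokyo are impossible for Mateo's city.
That leaves Quito.

Quito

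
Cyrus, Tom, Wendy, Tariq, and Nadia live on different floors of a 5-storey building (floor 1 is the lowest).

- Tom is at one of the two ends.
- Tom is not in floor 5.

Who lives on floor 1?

Tom

With clues 1–2, Cyrus, Nadia, Tariq, and Wendy are ruled out for floor 1.
So floor 1 is Tom.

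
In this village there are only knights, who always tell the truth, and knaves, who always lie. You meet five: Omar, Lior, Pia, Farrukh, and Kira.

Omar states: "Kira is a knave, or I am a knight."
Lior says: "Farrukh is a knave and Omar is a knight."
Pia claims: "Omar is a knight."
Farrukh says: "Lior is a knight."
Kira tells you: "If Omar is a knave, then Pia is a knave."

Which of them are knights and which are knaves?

Omar: knave, Lior: knave, Pia: knave, Farrukh: knave, Kira: knight

Consider Omar. Suppose Omar is a knight.
Then no assignment of the remaining roles makes every statement match its speaker's type — contradiction.
So Omar is a knave.
With that fixed, Lior's statement is false, so Lior is a knave.
With that fixed, Pia's statement is false, so Pia is a knave.
With that fixed, Farrukh's statement is false, so Farrukh is a knave.
With that fixed, Kira's statement is true, so Kira is a knight.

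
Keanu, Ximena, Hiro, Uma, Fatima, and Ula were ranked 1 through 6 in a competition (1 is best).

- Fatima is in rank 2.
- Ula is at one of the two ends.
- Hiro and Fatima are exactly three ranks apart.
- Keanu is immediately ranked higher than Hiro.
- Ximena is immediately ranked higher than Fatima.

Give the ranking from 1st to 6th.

From clue 1: Fatima → rank 2.
From clues 1–2: Ula is in {1,6}.
From clues 1–3: Hiro → rank 5.
From clues 1–4: Keanu → rank 4.
From clues 1–5: Ximena → rank 1, Uma → rank 3, Ula → rank 6.

Ximena, Fatima, Uma, Keanu, Hiro, Ula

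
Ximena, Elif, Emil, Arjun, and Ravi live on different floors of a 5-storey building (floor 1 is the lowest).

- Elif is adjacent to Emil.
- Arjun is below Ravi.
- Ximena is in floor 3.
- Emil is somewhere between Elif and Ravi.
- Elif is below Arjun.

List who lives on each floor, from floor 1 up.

From clues 1–2: Arjun is in {1,2,3,4}.
From clues 1–3: Ximena → floor 3.
From clues 1–4: Elif is in {1,5}.
From clues 1–5: Elif → floor 1, Emil → floor 2, Arjun → floor 4, Ravi → floor 5.

Elif, Emil, Ximena, Arjun, Ravi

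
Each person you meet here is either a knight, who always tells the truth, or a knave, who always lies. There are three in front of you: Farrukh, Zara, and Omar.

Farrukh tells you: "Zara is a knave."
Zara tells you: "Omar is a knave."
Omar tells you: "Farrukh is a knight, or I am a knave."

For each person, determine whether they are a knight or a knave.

Consider Farrukh. Suppose Farrukh is a knave.
Then whichever role Omar has, Omar's statement has the wrong truth value — contradiction.
So Farrukh is a knight.
With that fixed, Omar's statement is true, so Omar is a knight.
With that fixed, Zara's statement is false, so Zara is a knave.

Farrukh: knight, Zara: knave, Omar: knight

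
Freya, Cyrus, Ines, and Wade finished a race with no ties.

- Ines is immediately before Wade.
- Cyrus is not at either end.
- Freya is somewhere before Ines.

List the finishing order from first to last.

Freya, Cyrus, Ines, Wade

From clue 1: Ines is in {1,2,3}.
From clues 1–2: Freya is in {1,4}.
From clues 1–3: Freya → place 1, Cyrus → place 2, Ines → place 3, Wade → place 4.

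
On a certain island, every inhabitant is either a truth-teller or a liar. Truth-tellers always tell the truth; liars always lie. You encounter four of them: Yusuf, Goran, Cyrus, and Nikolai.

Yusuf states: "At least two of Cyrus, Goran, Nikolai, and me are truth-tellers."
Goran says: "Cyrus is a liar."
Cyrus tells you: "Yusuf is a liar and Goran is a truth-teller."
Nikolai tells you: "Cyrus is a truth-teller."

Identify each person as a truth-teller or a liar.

Yusuf: truth-teller, Goran: truth-teller, Cyrus: liar, Nikolai: liar

Consider Yusuf. Suppose Yusuf is a liar.
Then no assignment of the remaining roles makes every statement match its speaker's type — contradiction.
So Yusuf is a truth-teller.
With that fixed, Cyrus's statement is false, so Cyrus is a liar.
With that fixed, Nikolai's statement is false, so Nikolai is a liar.
With that fixed, Goran's statement is true, so Goran is a truth-teller.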